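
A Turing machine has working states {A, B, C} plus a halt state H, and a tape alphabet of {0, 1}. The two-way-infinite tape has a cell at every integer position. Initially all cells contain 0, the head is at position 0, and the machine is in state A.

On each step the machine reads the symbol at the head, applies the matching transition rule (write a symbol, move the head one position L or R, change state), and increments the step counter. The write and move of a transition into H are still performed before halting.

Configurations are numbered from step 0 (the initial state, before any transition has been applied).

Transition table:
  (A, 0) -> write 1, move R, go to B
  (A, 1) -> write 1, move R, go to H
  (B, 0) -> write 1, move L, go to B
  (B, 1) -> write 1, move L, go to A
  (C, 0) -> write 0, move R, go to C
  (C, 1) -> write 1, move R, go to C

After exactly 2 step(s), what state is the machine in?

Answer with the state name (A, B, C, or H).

Step 1: in state A at pos 0, read 0 -> (A,0)->write 1,move R,goto B. Now: state=B, head=1, tape[-1..2]=0100 (head:   ^)
Step 2: in state B at pos 1, read 0 -> (B,0)->write 1,move L,goto B. Now: state=B, head=0, tape[-1..2]=0110 (head:  ^)

Answer: B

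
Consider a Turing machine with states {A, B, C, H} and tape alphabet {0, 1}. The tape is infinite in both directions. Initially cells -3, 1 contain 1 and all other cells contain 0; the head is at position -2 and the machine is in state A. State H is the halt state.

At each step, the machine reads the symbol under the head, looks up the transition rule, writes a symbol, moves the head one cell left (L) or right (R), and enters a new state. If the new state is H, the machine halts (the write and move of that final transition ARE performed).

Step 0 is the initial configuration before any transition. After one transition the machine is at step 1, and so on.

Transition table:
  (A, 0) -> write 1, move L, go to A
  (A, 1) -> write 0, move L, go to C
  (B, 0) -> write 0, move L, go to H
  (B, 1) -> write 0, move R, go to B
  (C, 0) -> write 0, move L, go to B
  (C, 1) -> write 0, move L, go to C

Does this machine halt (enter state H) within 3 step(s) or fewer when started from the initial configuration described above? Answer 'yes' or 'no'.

Step 1: in state A at pos -2, read 0 -> (A,0)->write 1,move L,goto A. Now: state=A, head=-3, tape[-4..2]=0110010 (head:  ^)
Step 2: in state A at pos -3, read 1 -> (A,1)->write 0,move L,goto C. Now: state=C, head=-4, tape[-5..2]=00010010 (head:  ^)
Step 3: in state C at pos -4, read 0 -> (C,0)->write 0,move L,goto B. Now: state=B, head=-5, tape[-6..2]=000010010 (head:  ^)
After 3 step(s): state = B (not H) -> not halted within 3 -> no

Answer: no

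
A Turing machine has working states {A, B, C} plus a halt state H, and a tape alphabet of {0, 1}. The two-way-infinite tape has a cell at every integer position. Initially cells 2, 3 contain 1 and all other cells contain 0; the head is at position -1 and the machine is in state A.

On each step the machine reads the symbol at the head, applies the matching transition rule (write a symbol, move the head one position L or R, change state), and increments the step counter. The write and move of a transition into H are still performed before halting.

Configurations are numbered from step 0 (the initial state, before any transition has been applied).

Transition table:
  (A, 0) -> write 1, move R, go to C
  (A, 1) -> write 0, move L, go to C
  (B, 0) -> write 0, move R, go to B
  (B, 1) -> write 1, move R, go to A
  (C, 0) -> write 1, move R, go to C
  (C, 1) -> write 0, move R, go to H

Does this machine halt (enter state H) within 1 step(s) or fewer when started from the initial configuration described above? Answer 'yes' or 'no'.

Step 1: in state A at pos -1, read 0 -> (A,0)->write 1,move R,goto C. Now: state=C, head=0, tape[-2..4]=0100110 (head:   ^)
After 1 step(s): state = C (not H) -> not halted within 1 -> no

Answer: no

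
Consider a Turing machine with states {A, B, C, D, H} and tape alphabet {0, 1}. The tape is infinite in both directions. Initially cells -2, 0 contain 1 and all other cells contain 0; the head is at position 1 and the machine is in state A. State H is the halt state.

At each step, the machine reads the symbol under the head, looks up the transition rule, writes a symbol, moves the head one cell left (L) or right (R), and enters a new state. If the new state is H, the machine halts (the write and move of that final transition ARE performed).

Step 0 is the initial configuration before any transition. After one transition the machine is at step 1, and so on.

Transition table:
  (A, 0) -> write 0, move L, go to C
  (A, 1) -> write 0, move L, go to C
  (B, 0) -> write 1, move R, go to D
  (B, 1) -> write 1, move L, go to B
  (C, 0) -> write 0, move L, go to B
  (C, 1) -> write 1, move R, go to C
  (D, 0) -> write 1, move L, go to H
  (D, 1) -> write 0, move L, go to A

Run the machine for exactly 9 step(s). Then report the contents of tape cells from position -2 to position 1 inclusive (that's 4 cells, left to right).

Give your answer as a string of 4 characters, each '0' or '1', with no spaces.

Step 1: in state A at pos 1, read 0 -> (A,0)->write 0,move L,goto C. Now: state=C, head=0, tape[-3..2]=010100 (head:    ^)
Step 2: in state C at pos 0, read 1 -> (C,1)->write 1,move R,goto C. Now: state=C, head=1, tape[-3..2]=010100 (head:     ^)
Step 3: in state C at pos 1, read 0 -> (C,0)->write 0,move L,goto B. Now: state=B, head=0, tape[-3..2]=010100 (head:    ^)
Step 4: in state B at pos 0, read 1 -> (B,1)->write 1,move L,goto B. Now: state=B, head=-1, tape[-3..2]=010100 (head:   ^)
Step 5: in state B at pos -1, read 0 -> (B,0)->write 1,move R,goto D. Now: state=D, head=0, tape[-3..2]=011100 (head:    ^)
Step 6: in state D at pos 0, read 1 -> (D,1)->write 0,move L,goto A. Now: state=A, head=-1, tape[-3..2]=011000 (head:   ^)
Step 7: in state A at pos -1, read 1 -> (A,1)->write 0,move L,goto C. Now: state=C, head=-2, tape[-3..2]=010000 (head:  ^)
Step 8: in state C at pos -2, read 1 -> (C,1)->write 1,move R,goto C. Now: state=C, head=-1, tape[-3..2]=010000 (head:   ^)
Step 9: in state C at pos -1, read 0 -> (C,0)->write 0,move L,goto B. Now: state=B, head=-2, tape[-3..2]=010000 (head:  ^)

Answer: 1000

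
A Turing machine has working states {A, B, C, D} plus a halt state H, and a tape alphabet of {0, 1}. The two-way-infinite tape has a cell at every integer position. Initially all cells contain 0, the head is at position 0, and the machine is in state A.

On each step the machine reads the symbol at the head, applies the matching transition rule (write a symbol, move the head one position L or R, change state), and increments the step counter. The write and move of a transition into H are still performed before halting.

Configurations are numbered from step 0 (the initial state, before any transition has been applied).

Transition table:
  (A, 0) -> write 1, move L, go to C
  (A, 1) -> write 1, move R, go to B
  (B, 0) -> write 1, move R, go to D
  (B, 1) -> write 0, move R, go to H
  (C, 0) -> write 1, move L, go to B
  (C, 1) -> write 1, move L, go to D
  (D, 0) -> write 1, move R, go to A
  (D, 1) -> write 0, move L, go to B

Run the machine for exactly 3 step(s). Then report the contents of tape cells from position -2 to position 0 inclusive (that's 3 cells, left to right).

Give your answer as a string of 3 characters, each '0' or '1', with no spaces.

Answer: 111

Derivation:
Step 1: in state A at pos 0, read 0 -> (A,0)->write 1,move L,goto C. Now: state=C, head=-1, tape[-2..1]=0010 (head:  ^)
Step 2: in state C at pos -1, read 0 -> (C,0)->write 1,move L,goto B. Now: state=B, head=-2, tape[-3..1]=00110 (head:  ^)
Step 3: in state B at pos -2, read 0 -> (B,0)->write 1,move R,goto D. Now: state=D, head=-1, tape[-3..1]=01110 (head:   ^)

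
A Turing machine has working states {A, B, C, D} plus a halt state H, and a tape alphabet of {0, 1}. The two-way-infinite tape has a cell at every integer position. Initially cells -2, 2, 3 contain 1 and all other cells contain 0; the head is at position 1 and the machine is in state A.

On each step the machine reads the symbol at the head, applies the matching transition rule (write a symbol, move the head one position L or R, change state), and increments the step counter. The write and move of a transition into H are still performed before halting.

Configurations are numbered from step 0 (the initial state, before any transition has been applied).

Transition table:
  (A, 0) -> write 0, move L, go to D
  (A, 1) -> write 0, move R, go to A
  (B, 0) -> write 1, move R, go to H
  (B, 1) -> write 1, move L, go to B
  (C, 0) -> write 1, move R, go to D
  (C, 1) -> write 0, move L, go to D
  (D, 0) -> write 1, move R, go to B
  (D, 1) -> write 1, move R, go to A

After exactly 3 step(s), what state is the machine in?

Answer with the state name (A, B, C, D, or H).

Answer: H

Derivation:
Step 1: in state A at pos 1, read 0 -> (A,0)->write 0,move L,goto D. Now: state=D, head=0, tape[-3..4]=01000110 (head:    ^)
Step 2: in state D at pos 0, read 0 -> (D,0)->write 1,move R,goto B. Now: state=B, head=1, tape[-3..4]=01010110 (head:     ^)
Step 3: in state B at pos 1, read 0 -> (B,0)->write 1,move R,goto H. Now: state=H, head=2, tape[-3..4]=01011110 (head:      ^)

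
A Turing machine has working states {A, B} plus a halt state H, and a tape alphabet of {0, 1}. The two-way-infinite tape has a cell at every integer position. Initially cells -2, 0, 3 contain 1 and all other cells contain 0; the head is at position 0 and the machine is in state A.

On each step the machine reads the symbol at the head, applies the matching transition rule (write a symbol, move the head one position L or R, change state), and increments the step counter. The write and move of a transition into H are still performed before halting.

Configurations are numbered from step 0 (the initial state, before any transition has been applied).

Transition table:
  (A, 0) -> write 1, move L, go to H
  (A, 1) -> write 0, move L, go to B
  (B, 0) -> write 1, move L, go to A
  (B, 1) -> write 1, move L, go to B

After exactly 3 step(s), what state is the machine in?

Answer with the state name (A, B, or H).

Step 1: in state A at pos 0, read 1 -> (A,1)->write 0,move L,goto B. Now: state=B, head=-1, tape[-3..4]=01000010 (head:   ^)
Step 2: in state B at pos -1, read 0 -> (B,0)->write 1,move L,goto A. Now: state=A, head=-2, tape[-3..4]=01100010 (head:  ^)
Step 3: in state A at pos -2, read 1 -> (A,1)->write 0,move L,goto B. Now: state=B, head=-3, tape[-4..4]=000100010 (head:  ^)

Answer: B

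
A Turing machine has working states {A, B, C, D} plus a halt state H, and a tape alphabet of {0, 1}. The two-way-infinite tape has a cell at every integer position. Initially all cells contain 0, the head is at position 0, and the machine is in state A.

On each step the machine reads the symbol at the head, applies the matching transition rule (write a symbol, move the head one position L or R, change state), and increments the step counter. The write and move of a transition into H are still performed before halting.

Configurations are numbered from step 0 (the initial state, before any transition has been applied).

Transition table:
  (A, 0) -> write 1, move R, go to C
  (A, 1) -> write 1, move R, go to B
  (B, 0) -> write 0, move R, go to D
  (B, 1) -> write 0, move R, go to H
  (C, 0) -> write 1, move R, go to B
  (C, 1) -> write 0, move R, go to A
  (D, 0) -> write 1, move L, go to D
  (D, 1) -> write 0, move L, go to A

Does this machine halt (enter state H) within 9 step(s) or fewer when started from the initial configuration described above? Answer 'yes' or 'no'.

Answer: no

Derivation:
Step 1: in state A at pos 0, read 0 -> (A,0)->write 1,move R,goto C. Now: state=C, head=1, tape[-1..2]=0100 (head:   ^)
Step 2: in state C at pos 1, read 0 -> (C,0)->write 1,move R,goto B. Now: state=B, head=2, tape[-1..3]=01100 (head:    ^)
Step 3: in state B at pos 2, read 0 -> (B,0)->write 0,move R,goto D. Now: state=D, head=3, tape[-1..4]=011000 (head:     ^)
Step 4: in state D at pos 3, read 0 -> (D,0)->write 1,move L,goto D. Now: state=D, head=2, tape[-1..4]=011010 (head:    ^)
Step 5: in state D at pos 2, read 0 -> (D,0)->write 1,move L,goto D. Now: state=D, head=1, tape[-1..4]=011110 (head:   ^)
Step 6: in state D at pos 1, read 1 -> (D,1)->write 0,move L,goto A. Now: state=A, head=0, tape[-1..4]=010110 (head:  ^)
Step 7: in state A at pos 0, read 1 -> (A,1)->write 1,move R,goto B. Now: state=B, head=1, tape[-1..4]=010110 (head:   ^)
Step 8: in state B at pos 1, read 0 -> (B,0)->write 0,move R,goto D. Now: state=D, head=2, tape[-1..4]=010110 (head:    ^)
Step 9: in state D at pos 2, read 1 -> (D,1)->write 0,move L,goto A. Now: state=A, head=1, tape[-1..4]=010010 (head:   ^)
After 9 step(s): state = A (not H) -> not halted within 9 -> no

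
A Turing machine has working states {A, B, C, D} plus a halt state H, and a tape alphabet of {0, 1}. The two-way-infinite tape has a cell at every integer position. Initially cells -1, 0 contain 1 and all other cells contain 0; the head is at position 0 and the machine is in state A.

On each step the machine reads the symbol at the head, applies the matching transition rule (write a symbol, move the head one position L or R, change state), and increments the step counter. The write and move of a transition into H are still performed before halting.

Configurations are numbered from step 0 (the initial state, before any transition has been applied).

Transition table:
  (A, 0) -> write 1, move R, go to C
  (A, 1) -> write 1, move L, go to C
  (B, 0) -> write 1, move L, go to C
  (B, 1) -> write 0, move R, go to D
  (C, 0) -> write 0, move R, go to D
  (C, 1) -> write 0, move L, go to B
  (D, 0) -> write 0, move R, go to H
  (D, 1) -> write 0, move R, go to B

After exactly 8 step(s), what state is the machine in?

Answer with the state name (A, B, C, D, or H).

Step 1: in state A at pos 0, read 1 -> (A,1)->write 1,move L,goto C. Now: state=C, head=-1, tape[-2..1]=0110 (head:  ^)
Step 2: in state C at pos -1, read 1 -> (C,1)->write 0,move L,goto B. Now: state=B, head=-2, tape[-3..1]=00010 (head:  ^)
Step 3: in state B at pos -2, read 0 -> (B,0)->write 1,move L,goto C. Now: state=C, head=-3, tape[-4..1]=001010 (head:  ^)
Step 4: in state C at pos -3, read 0 -> (C,0)->write 0,move R,goto D. Now: state=D, head=-2, tape[-4..1]=001010 (head:   ^)
Step 5: in state D at pos -2, read 1 -> (D,1)->write 0,move R,goto B. Now: state=B, head=-1, tape[-4..1]=000010 (head:    ^)
Step 6: in state B at pos -1, read 0 -> (B,0)->write 1,move L,goto C. Now: state=C, head=-2, tape[-4..1]=000110 (head:   ^)
Step 7: in state C at pos -2, read 0 -> (C,0)->write 0,move R,goto D. Now: state=D, head=-1, tape[-4..1]=000110 (head:    ^)
Step 8: in state D at pos -1, read 1 -> (D,1)->write 0,move R,goto B. Now: state=B, head=0, tape[-4..1]=000010 (head:     ^)

Answer: B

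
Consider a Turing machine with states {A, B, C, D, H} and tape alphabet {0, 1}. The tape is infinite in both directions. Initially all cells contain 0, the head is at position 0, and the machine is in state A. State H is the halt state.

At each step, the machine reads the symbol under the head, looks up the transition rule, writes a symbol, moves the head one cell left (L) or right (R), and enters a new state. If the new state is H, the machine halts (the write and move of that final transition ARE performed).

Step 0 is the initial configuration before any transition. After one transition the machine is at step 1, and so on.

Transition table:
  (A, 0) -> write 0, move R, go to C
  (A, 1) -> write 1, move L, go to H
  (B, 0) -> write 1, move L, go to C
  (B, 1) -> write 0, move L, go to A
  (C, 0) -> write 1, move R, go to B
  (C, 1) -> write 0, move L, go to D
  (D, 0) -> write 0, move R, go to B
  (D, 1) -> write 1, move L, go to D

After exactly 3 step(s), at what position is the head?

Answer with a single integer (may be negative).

Step 1: in state A at pos 0, read 0 -> (A,0)->write 0,move R,goto C. Now: state=C, head=1, tape[-1..2]=0000 (head:   ^)
Step 2: in state C at pos 1, read 0 -> (C,0)->write 1,move R,goto B. Now: state=B, head=2, tape[-1..3]=00100 (head:    ^)
Step 3: in state B at pos 2, read 0 -> (B,0)->write 1,move L,goto C. Now: state=C, head=1, tape[-1..3]=00110 (head:   ^)

Answer: 1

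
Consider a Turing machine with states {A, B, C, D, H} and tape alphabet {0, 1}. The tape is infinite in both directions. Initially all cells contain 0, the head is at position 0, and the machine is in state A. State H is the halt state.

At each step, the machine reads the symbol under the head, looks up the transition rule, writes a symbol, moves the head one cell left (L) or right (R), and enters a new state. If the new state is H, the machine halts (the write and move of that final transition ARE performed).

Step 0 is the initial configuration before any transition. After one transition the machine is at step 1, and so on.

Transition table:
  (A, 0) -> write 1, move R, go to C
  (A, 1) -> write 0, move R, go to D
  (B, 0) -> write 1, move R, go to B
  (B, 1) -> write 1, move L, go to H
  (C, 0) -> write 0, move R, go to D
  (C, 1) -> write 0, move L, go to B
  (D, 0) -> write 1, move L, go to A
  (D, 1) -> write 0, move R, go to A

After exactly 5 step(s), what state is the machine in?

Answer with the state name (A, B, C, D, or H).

Step 1: in state A at pos 0, read 0 -> (A,0)->write 1,move R,goto C. Now: state=C, head=1, tape[-1..2]=0100 (head:   ^)
Step 2: in state C at pos 1, read 0 -> (C,0)->write 0,move R,goto D. Now: state=D, head=2, tape[-1..3]=01000 (head:    ^)
Step 3: in state D at pos 2, read 0 -> (D,0)->write 1,move L,goto A. Now: state=A, head=1, tape[-1..3]=01010 (head:   ^)
Step 4: in state A at pos 1, read 0 -> (A,0)->write 1,move R,goto C. Now: state=C, head=2, tape[-1..3]=01110 (head:    ^)
Step 5: in state C at pos 2, read 1 -> (C,1)->write 0,move L,goto B. Now: state=B, head=1, tape[-1..3]=01100 (head:   ^)

Answer: B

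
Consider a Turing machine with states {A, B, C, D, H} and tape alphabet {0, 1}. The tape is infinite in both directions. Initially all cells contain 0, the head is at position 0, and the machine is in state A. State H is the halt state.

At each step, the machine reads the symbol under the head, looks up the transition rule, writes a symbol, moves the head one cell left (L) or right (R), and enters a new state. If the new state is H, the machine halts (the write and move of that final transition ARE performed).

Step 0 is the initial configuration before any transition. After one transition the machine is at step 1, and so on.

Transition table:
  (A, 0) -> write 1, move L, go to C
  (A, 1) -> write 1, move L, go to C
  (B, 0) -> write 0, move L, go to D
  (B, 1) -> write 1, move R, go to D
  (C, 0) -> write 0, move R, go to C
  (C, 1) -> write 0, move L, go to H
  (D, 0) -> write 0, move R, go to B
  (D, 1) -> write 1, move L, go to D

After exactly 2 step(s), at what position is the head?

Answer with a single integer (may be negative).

Answer: 0

Derivation:
Step 1: in state A at pos 0, read 0 -> (A,0)->write 1,move L,goto C. Now: state=C, head=-1, tape[-2..1]=0010 (head:  ^)
Step 2: in state C at pos -1, read 0 -> (C,0)->write 0,move R,goto C. Now: state=C, head=0, tape[-2..1]=0010 (head:   ^)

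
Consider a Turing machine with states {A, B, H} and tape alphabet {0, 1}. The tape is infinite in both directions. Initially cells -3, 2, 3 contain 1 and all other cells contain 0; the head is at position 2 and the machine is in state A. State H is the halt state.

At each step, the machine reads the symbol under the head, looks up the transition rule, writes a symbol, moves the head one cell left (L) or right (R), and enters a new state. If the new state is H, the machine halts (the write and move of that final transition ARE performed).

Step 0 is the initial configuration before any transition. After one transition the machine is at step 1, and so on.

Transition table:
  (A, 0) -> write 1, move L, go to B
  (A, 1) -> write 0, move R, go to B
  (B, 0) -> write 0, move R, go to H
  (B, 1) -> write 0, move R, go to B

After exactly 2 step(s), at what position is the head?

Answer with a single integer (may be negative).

Step 1: in state A at pos 2, read 1 -> (A,1)->write 0,move R,goto B. Now: state=B, head=3, tape[-4..4]=010000010 (head:        ^)
Step 2: in state B at pos 3, read 1 -> (B,1)->write 0,move R,goto B. Now: state=B, head=4, tape[-4..5]=0100000000 (head:         ^)

Answer: 4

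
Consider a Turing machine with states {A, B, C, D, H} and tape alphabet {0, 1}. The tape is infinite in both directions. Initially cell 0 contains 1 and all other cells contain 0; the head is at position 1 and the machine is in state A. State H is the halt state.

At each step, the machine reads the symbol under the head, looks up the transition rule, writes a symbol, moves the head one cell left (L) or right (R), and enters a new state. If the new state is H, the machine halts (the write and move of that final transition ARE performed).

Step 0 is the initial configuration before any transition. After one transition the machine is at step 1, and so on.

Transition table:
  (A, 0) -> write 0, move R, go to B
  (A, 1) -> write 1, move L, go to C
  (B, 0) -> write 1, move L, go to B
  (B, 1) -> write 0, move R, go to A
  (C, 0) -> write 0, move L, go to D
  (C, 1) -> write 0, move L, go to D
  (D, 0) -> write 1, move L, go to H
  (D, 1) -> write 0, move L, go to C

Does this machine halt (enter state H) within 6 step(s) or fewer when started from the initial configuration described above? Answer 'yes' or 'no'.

Step 1: in state A at pos 1, read 0 -> (A,0)->write 0,move R,goto B. Now: state=B, head=2, tape[-1..3]=01000 (head:    ^)
Step 2: in state B at pos 2, read 0 -> (B,0)->write 1,move L,goto B. Now: state=B, head=1, tape[-1..3]=01010 (head:   ^)
Step 3: in state B at pos 1, read 0 -> (B,0)->write 1,move L,goto B. Now: state=B, head=0, tape[-1..3]=01110 (head:  ^)
Step 4: in state B at pos 0, read 1 -> (B,1)->write 0,move R,goto A. Now: state=A, head=1, tape[-1..3]=00110 (head:   ^)
Step 5: in state A at pos 1, read 1 -> (A,1)->write 1,move L,goto C. Now: state=C, head=0, tape[-1..3]=00110 (head:  ^)
Step 6: in state C at pos 0, read 0 -> (C,0)->write 0,move L,goto D. Now: state=D, head=-1, tape[-2..3]=000110 (head:  ^)
After 6 step(s): state = D (not H) -> not halted within 6 -> no

Answer: no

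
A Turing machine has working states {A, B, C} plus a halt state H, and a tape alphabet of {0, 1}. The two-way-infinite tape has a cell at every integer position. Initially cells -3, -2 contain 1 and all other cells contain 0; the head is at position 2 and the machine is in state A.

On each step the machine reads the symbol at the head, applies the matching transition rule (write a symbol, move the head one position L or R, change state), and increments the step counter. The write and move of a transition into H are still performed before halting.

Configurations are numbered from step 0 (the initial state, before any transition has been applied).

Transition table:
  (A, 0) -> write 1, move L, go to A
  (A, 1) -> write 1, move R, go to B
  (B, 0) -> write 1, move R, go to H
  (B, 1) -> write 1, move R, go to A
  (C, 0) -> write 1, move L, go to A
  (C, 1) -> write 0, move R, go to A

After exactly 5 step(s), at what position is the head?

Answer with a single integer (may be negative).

Step 1: in state A at pos 2, read 0 -> (A,0)->write 1,move L,goto A. Now: state=A, head=1, tape[-4..3]=01100010 (head:      ^)
Step 2: in state A at pos 1, read 0 -> (A,0)->write 1,move L,goto A. Now: state=A, head=0, tape[-4..3]=01100110 (head:     ^)
Step 3: in state A at pos 0, read 0 -> (A,0)->write 1,move L,goto A. Now: state=A, head=-1, tape[-4..3]=01101110 (head:    ^)
Step 4: in state A at pos -1, read 0 -> (A,0)->write 1,move L,goto A. Now: state=A, head=-2, tape[-4..3]=01111110 (head:   ^)
Step 5: in state A at pos -2, read 1 -> (A,1)->write 1,move R,goto B. Now: state=B, head=-1, tape[-4..3]=01111110 (head:    ^)

Answer: -1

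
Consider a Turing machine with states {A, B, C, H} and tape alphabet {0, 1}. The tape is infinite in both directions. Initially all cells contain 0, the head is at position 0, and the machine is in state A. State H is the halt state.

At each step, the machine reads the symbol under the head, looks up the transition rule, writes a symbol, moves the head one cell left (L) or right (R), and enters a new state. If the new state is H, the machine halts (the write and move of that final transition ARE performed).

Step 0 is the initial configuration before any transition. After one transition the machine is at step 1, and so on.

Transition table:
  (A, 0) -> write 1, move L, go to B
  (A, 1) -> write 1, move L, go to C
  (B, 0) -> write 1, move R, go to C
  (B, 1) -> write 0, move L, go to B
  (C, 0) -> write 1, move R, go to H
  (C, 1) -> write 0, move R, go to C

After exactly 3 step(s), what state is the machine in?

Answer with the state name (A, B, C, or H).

Step 1: in state A at pos 0, read 0 -> (A,0)->write 1,move L,goto B. Now: state=B, head=-1, tape[-2..1]=0010 (head:  ^)
Step 2: in state B at pos -1, read 0 -> (B,0)->write 1,move R,goto C. Now: state=C, head=0, tape[-2..1]=0110 (head:   ^)
Step 3: in state C at pos 0, read 1 -> (C,1)->write 0,move R,goto C. Now: state=C, head=1, tape[-2..2]=01000 (head:    ^)

Answer: C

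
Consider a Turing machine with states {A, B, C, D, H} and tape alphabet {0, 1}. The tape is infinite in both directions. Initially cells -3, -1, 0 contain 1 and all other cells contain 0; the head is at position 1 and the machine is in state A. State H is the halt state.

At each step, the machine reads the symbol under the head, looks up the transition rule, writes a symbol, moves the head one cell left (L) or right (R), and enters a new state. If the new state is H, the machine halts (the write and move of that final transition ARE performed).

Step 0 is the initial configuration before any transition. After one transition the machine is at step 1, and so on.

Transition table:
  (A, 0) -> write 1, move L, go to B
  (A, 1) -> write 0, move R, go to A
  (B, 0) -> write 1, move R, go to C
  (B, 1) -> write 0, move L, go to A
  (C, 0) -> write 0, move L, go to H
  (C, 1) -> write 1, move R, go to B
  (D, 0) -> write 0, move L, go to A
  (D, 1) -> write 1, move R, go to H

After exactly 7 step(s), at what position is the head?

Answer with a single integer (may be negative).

Answer: 0

Derivation:
Step 1: in state A at pos 1, read 0 -> (A,0)->write 1,move L,goto B. Now: state=B, head=0, tape[-4..2]=0101110 (head:     ^)
Step 2: in state B at pos 0, read 1 -> (B,1)->write 0,move L,goto A. Now: state=A, head=-1, tape[-4..2]=0101010 (head:    ^)
Step 3: in state A at pos -1, read 1 -> (A,1)->write 0,move R,goto A. Now: state=A, head=0, tape[-4..2]=0100010 (head:     ^)
Step 4: in state A at pos 0, read 0 -> (A,0)->write 1,move L,goto B. Now: state=B, head=-1, tape[-4..2]=0100110 (head:    ^)
Step 5: in state B at pos -1, read 0 -> (B,0)->write 1,move R,goto C. Now: state=C, head=0, tape[-4..2]=0101110 (head:     ^)
Step 6: in state C at pos 0, read 1 -> (C,1)->write 1,move R,goto B. Now: state=B, head=1, tape[-4..2]=0101110 (head:      ^)
Step 7: in state B at pos 1, read 1 -> (B,1)->write 0,move L,goto A. Now: state=A, head=0, tape[-4..2]=0101100 (head:     ^)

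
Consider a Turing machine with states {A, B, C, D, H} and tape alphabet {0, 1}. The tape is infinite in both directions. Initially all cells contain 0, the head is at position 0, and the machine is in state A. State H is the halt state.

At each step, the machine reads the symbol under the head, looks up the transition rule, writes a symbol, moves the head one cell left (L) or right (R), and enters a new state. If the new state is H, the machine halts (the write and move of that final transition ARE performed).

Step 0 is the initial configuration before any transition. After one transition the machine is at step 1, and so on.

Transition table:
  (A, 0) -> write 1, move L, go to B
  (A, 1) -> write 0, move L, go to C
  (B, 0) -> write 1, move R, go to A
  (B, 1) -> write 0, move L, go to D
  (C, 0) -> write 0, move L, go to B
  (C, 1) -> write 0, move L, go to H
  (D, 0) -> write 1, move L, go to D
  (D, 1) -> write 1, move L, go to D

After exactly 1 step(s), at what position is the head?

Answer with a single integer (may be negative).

Step 1: in state A at pos 0, read 0 -> (A,0)->write 1,move L,goto B. Now: state=B, head=-1, tape[-2..1]=0010 (head:  ^)

Answer: -1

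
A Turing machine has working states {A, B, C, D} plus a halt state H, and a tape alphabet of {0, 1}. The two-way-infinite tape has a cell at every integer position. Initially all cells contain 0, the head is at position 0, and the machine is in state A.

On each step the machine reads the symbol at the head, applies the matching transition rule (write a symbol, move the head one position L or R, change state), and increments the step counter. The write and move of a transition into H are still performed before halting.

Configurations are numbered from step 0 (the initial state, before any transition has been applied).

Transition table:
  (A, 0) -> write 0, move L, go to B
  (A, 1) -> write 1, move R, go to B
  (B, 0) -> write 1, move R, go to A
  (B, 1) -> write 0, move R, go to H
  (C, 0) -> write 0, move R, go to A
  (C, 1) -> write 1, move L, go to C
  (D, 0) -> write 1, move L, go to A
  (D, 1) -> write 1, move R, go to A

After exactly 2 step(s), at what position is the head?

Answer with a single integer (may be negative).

Answer: 0

Derivation:
Step 1: in state A at pos 0, read 0 -> (A,0)->write 0,move L,goto B. Now: state=B, head=-1, tape[-2..1]=0000 (head:  ^)
Step 2: in state B at pos -1, read 0 -> (B,0)->write 1,move R,goto A. Now: state=A, head=0, tape[-2..1]=0100 (head:   ^)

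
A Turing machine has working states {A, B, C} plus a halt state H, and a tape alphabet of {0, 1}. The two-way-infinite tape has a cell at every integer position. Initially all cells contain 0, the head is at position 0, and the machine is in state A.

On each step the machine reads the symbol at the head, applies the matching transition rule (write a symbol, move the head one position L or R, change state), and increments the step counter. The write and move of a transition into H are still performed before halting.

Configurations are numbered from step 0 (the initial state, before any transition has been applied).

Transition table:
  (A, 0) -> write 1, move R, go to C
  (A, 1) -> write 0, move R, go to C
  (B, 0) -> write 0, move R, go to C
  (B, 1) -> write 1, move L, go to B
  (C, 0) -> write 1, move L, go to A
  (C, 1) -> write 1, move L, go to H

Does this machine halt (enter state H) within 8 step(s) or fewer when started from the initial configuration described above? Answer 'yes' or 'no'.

Step 1: in state A at pos 0, read 0 -> (A,0)->write 1,move R,goto C. Now: state=C, head=1, tape[-1..2]=0100 (head:   ^)
Step 2: in state C at pos 1, read 0 -> (C,0)->write 1,move L,goto A. Now: state=A, head=0, tape[-1..2]=0110 (head:  ^)
Step 3: in state A at pos 0, read 1 -> (A,1)->write 0,move R,goto C. Now: state=C, head=1, tape[-1..2]=0010 (head:   ^)
Step 4: in state C at pos 1, read 1 -> (C,1)->write 1,move L,goto H. Now: state=H, head=0, tape[-1..2]=0010 (head:  ^)
State H reached at step 4; 4 <= 8 -> yes

Answer: yes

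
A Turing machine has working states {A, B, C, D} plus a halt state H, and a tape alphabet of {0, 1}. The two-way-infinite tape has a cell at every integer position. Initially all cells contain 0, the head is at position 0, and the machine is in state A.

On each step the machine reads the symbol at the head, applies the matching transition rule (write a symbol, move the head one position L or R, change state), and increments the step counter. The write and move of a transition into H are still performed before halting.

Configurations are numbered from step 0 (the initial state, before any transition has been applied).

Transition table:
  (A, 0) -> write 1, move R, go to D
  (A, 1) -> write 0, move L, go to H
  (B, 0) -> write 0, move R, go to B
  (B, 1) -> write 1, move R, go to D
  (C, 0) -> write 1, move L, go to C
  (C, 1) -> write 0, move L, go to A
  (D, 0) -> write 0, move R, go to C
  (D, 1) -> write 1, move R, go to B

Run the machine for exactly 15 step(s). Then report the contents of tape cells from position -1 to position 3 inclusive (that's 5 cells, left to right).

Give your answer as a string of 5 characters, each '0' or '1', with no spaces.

Step 1: in state A at pos 0, read 0 -> (A,0)->write 1,move R,goto D. Now: state=D, head=1, tape[-1..2]=0100 (head:   ^)
Step 2: in state D at pos 1, read 0 -> (D,0)->write 0,move R,goto C. Now: state=C, head=2, tape[-1..3]=01000 (head:    ^)
Step 3: in state C at pos 2, read 0 -> (C,0)->write 1,move L,goto C. Now: state=C, head=1, tape[-1..3]=01010 (head:   ^)
Step 4: in state C at pos 1, read 0 -> (C,0)->write 1,move L,goto C. Now: state=C, head=0, tape[-1..3]=01110 (head:  ^)
Step 5: in state C at pos 0, read 1 -> (C,1)->write 0,move L,goto A. Now: state=A, head=-1, tape[-2..3]=000110 (head:  ^)
Step 6: in state A at pos -1, read 0 -> (A,0)->write 1,move R,goto D. Now: state=D, head=0, tape[-2..3]=010110 (head:   ^)
Step 7: in state D at pos 0, read 0 -> (D,0)->write 0,move R,goto C. Now: state=C, head=1, tape[-2..3]=010110 (head:    ^)
Step 8: in state C at pos 1, read 1 -> (C,1)->write 0,move L,goto A. Now: state=A, head=0, tape[-2..3]=010010 (head:   ^)
Step 9: in state A at pos 0, read 0 -> (A,0)->write 1,move R,goto D. Now: state=D, head=1, tape[-2..3]=011010 (head:    ^)
Step 10: in state D at pos 1, read 0 -> (D,0)->write 0,move R,goto C. Now: state=C, head=2, tape[-2..3]=011010 (head:     ^)
Step 11: in state C at pos 2, read 1 -> (C,1)->write 0,move L,goto A. Now: state=A, head=1, tape[-2..3]=011000 (head:    ^)
Step 12: in state A at pos 1, read 0 -> (A,0)->write 1,move R,goto D. Now: state=D, head=2, tape[-2..3]=011100 (head:     ^)
Step 13: in state D at pos 2, read 0 -> (D,0)->write 0,move R,goto C. Now: state=C, head=3, tape[-2..4]=0111000 (head:      ^)
Step 14: in state C at pos 3, read 0 -> (C,0)->write 1,move L,goto C. Now: state=C, head=2, tape[-2..4]=0111010 (head:     ^)
Step 15: in state C at pos 2, read 0 -> (C,0)->write 1,move L,goto C. Now: state=C, head=1, tape[-2..4]=0111110 (head:    ^)

Answer: 11111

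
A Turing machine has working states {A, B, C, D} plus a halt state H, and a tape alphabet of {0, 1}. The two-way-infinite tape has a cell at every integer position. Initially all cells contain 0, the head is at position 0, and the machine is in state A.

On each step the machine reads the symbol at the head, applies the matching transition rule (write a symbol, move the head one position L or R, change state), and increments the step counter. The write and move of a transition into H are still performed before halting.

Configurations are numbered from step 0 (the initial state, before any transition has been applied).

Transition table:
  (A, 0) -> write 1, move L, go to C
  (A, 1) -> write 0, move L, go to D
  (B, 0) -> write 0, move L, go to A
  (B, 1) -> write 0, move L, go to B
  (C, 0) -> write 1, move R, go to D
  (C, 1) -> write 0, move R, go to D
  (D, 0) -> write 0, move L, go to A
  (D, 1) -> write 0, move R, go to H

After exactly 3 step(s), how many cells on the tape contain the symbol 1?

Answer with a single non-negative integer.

Answer: 1

Derivation:
Step 1: in state A at pos 0, read 0 -> (A,0)->write 1,move L,goto C. Now: state=C, head=-1, tape[-2..1]=0010 (head:  ^)
Step 2: in state C at pos -1, read 0 -> (C,0)->write 1,move R,goto D. Now: state=D, head=0, tape[-2..1]=0110 (head:   ^)
Step 3: in state D at pos 0, read 1 -> (D,1)->write 0,move R,goto H. Now: state=H, head=1, tape[-2..2]=01000 (head:    ^)
Cells containing 1 after step 3: {-1} -> 1 cell(s)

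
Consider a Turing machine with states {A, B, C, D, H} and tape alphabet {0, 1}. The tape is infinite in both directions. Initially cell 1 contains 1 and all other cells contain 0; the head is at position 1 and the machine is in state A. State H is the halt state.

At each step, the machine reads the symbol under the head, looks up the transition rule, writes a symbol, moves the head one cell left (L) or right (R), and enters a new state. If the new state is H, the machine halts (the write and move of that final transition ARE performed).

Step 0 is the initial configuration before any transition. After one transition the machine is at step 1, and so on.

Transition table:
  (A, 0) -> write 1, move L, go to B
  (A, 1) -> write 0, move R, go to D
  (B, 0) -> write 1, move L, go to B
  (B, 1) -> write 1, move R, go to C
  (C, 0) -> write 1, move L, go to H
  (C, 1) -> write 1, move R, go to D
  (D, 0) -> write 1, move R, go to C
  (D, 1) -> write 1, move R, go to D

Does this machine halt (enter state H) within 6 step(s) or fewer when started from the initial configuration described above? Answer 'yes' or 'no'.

Step 1: in state A at pos 1, read 1 -> (A,1)->write 0,move R,goto D. Now: state=D, head=2, tape[0..3]=0000 (head:   ^)
Step 2: in state D at pos 2, read 0 -> (D,0)->write 1,move R,goto C. Now: state=C, head=3, tape[0..4]=00100 (head:    ^)
Step 3: in state C at pos 3, read 0 -> (C,0)->write 1,move L,goto H. Now: state=H, head=2, tape[0..4]=00110 (head:   ^)
State H reached at step 3; 3 <= 6 -> yes

Answer: yes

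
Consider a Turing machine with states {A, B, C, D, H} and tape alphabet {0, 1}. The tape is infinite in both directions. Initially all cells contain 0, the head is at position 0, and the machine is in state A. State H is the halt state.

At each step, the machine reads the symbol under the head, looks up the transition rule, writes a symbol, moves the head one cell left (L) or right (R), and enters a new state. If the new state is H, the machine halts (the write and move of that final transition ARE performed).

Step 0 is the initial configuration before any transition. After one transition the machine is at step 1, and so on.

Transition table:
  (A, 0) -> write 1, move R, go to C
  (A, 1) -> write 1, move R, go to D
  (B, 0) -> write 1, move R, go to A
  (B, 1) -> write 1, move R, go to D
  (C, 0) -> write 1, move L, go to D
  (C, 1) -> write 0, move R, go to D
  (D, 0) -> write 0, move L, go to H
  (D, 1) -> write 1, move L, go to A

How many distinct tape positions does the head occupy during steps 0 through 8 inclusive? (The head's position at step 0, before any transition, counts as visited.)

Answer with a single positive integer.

Step 1: in state A at pos 0, read 0 -> (A,0)->write 1,move R,goto C. Now: state=C, head=1, tape[-1..2]=0100 (head:   ^)
Step 2: in state C at pos 1, read 0 -> (C,0)->write 1,move L,goto D. Now: state=D, head=0, tape[-1..2]=0110 (head:  ^)
Step 3: in state D at pos 0, read 1 -> (D,1)->write 1,move L,goto A. Now: state=A, head=-1, tape[-2..2]=00110 (head:  ^)
Step 4: in state A at pos -1, read 0 -> (A,0)->write 1,move R,goto C. Now: state=C, head=0, tape[-2..2]=01110 (head:   ^)
Step 5: in state C at pos 0, read 1 -> (C,1)->write 0,move R,goto D. Now: state=D, head=1, tape[-2..2]=01010 (head:    ^)
Step 6: in state D at pos 1, read 1 -> (D,1)->write 1,move L,goto A. Now: state=A, head=0, tape[-2..2]=01010 (head:   ^)
Step 7: in state A at pos 0, read 0 -> (A,0)->write 1,move R,goto C. Now: state=C, head=1, tape[-2..2]=01110 (head:    ^)
Step 8: in state C at pos 1, read 1 -> (C,1)->write 0,move R,goto D. Now: state=D, head=2, tape[-2..3]=011000 (head:     ^)
Head positions at steps 0..8: starting at 0, distinct positions visited = {-1, 0, 1, 2} -> 4 position(s)

Answer: 4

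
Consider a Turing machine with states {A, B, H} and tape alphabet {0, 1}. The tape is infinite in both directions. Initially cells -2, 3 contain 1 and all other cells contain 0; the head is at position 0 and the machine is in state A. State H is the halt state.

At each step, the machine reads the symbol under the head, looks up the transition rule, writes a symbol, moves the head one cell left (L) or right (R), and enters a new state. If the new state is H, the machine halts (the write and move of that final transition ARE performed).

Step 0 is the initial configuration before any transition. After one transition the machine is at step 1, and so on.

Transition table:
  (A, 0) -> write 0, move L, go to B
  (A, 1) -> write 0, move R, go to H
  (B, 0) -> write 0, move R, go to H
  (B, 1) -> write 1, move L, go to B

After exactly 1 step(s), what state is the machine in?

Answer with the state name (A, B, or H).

Step 1: in state A at pos 0, read 0 -> (A,0)->write 0,move L,goto B. Now: state=B, head=-1, tape[-3..4]=01000010 (head:   ^)

Answer: B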